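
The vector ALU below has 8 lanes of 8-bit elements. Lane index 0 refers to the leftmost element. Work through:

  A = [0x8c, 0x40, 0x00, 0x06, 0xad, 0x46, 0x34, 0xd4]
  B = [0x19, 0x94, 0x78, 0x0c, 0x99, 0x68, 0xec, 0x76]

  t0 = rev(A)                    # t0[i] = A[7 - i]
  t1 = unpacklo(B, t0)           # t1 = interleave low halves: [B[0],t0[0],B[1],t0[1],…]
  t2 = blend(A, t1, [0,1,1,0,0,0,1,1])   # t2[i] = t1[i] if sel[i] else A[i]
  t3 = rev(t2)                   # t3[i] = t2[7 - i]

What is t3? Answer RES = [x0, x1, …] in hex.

RES = [ 0xad  0x0c  0x46  0xad  0x06  0x94  0xd4  0x8c ]

→ t0 |d4|34|46|ad|06|00|40|8c|
→ t1 |19|d4|94|34|78|46|0c|ad|
→ t2 |8c|d4|94|06|ad|46|0c|ad|
→ t3 |ad|0c|46|ad|06|94|d4|8c|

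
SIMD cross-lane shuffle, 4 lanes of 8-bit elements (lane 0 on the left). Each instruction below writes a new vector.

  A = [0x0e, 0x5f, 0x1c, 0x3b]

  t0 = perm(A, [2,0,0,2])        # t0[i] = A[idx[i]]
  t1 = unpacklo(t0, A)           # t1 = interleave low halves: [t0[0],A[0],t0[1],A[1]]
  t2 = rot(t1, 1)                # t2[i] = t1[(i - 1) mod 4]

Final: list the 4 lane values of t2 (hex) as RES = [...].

RES = [0x5f, 0x1c, 0x0e, 0x0e]

t0 = [0x1c, 0x0e, 0x0e, 0x1c]
t1 = [0x1c, 0x0e, 0x0e, 0x5f]
t2 = [0x5f, 0x1c, 0x0e, 0x0e]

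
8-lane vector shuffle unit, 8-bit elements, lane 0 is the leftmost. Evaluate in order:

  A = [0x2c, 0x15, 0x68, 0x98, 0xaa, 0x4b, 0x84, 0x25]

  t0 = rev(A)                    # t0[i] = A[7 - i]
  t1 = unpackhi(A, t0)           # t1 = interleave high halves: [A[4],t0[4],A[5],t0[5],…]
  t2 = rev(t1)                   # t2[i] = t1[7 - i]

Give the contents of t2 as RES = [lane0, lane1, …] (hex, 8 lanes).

RES = [0x2c, 0x25, 0x15, 0x84, 0x68, 0x4b, 0x98, 0xaa]

→ t0 |25|84|4b|aa|98|68|15|2c|
→ t1 |aa|98|4b|68|84|15|25|2c|
→ t2 |2c|25|15|84|68|4b|98|aa|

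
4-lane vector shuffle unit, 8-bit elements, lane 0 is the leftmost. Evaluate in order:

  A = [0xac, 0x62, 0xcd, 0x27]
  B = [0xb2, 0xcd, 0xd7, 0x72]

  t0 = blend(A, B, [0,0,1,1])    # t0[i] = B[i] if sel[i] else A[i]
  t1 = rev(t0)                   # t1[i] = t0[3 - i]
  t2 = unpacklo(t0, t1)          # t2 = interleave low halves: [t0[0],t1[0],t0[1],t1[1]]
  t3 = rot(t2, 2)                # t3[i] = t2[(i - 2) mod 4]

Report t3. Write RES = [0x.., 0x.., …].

t0 = [0xac, 0x62, 0xd7, 0x72]
t1 = [0x72, 0xd7, 0x62, 0xac]
t2 = [0xac, 0x72, 0x62, 0xd7]
t3 = [0x62, 0xd7, 0xac, 0x72]

RES = [ 0x62  0xd7  0xac  0x72 ]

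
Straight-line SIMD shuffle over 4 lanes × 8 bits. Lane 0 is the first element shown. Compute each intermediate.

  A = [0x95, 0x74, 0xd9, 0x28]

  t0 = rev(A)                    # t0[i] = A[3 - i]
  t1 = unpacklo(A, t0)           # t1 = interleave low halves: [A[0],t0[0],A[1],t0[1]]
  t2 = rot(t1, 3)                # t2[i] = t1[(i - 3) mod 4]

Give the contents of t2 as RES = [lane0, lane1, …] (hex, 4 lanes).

  t0: 28 d9 74 95
  t1: 95 28 74 d9
  t2: 28 74 d9 95

RES = [ 0x28  0x74  0xd9  0x95 ]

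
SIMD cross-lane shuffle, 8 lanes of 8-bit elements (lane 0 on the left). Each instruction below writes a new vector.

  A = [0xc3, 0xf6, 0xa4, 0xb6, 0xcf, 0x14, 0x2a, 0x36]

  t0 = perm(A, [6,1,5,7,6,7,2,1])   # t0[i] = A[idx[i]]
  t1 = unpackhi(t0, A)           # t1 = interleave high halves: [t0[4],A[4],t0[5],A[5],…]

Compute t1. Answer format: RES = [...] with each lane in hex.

RES = [ 0x2a  0xcf  0x36  0x14  0xa4  0x2a  0xf6  0x36 ]

t0 = [0x2a, 0xf6, 0x14, 0x36, 0x2a, 0x36, 0xa4, 0xf6]
t1 = [0x2a, 0xcf, 0x36, 0x14, 0xa4, 0x2a, 0xf6, 0x36]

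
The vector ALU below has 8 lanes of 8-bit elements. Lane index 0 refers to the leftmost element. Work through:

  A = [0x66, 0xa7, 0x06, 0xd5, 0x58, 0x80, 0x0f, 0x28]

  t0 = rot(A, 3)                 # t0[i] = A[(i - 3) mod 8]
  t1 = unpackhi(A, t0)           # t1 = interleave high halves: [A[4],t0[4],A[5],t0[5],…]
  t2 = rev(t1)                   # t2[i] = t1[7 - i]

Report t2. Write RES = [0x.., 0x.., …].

  t0: 80 0f 28 66 a7 06 d5 58
  t1: 58 a7 80 06 0f d5 28 58
  t2: 58 28 d5 0f 06 80 a7 58

RES = [0x58, 0x28, 0xd5, 0x0f, 0x06, 0x80, 0xa7, 0x58]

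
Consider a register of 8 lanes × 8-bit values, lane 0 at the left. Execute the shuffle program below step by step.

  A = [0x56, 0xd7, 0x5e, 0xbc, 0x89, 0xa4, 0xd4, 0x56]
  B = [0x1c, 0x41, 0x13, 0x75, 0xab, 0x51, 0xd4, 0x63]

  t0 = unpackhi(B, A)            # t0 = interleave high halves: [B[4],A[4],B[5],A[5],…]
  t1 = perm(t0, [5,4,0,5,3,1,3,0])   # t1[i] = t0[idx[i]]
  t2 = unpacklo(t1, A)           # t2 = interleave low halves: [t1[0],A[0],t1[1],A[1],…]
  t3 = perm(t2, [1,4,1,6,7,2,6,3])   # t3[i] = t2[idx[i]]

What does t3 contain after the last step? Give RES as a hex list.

→ t0 |ab|89|51|a4|d4|d4|63|56|
→ t1 |d4|d4|ab|d4|a4|89|a4|ab|
→ t2 |d4|56|d4|d7|ab|5e|d4|bc|
→ t3 |56|ab|56|d4|bc|d4|d4|d7|

RES = [ 0x56  0xab  0x56  0xd4  0xbc  0xd4  0xd4  0xd7 ]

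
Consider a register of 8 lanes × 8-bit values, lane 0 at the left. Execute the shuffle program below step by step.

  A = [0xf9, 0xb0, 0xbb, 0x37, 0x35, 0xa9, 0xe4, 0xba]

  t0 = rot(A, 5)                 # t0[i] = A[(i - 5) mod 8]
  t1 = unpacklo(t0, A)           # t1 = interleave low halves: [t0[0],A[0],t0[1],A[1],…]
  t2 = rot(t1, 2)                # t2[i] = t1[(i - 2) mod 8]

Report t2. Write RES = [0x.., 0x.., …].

RES = [0xe4, 0x37, 0x37, 0xf9, 0x35, 0xb0, 0xa9, 0xbb]

t0 = [0x37, 0x35, 0xa9, 0xe4, 0xba, 0xf9, 0xb0, 0xbb]
t1 = [0x37, 0xf9, 0x35, 0xb0, 0xa9, 0xbb, 0xe4, 0x37]
t2 = [0xe4, 0x37, 0x37, 0xf9, 0x35, 0xb0, 0xa9, 0xbb]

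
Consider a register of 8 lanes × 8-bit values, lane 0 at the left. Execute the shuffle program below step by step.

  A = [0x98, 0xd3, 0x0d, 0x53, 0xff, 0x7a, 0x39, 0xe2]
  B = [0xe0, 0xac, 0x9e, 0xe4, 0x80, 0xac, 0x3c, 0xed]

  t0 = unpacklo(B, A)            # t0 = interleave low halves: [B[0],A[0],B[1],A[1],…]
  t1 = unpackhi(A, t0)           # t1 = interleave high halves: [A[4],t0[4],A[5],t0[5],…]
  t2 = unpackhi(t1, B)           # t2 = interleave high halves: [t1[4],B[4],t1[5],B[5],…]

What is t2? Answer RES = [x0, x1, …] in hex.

RES = [0x39, 0x80, 0xe4, 0xac, 0xe2, 0x3c, 0x53, 0xed]

→ t0 |e0|98|ac|d3|9e|0d|e4|53|
→ t1 |ff|9e|7a|0d|39|e4|e2|53|
→ t2 |39|80|e4|ac|e2|3c|53|ed|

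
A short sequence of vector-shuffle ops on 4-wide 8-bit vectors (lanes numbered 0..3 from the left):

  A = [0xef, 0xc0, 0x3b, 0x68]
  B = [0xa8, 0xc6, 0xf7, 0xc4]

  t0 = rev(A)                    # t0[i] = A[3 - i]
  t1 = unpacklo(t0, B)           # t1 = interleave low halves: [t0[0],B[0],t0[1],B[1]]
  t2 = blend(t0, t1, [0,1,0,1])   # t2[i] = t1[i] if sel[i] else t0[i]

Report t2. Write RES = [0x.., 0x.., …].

RES = [ 0x68  0xa8  0xc0  0xc6 ]

t0 = [0x68, 0x3b, 0xc0, 0xef]
t1 = [0x68, 0xa8, 0x3b, 0xc6]
t2 = [0x68, 0xa8, 0xc0, 0xc6]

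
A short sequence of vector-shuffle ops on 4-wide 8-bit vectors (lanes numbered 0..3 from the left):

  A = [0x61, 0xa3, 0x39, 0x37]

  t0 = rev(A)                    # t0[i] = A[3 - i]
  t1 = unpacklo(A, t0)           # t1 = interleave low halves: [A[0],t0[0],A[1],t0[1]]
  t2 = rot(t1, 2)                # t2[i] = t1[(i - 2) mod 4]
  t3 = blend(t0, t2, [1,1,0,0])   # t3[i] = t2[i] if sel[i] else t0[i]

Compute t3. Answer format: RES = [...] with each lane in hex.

t0 = [0x37, 0x39, 0xa3, 0x61]
t1 = [0x61, 0x37, 0xa3, 0x39]
t2 = [0xa3, 0x39, 0x61, 0x37]
t3 = [0xa3, 0x39, 0xa3, 0x61]

RES = [ 0xa3  0x39  0xa3  0x61 ]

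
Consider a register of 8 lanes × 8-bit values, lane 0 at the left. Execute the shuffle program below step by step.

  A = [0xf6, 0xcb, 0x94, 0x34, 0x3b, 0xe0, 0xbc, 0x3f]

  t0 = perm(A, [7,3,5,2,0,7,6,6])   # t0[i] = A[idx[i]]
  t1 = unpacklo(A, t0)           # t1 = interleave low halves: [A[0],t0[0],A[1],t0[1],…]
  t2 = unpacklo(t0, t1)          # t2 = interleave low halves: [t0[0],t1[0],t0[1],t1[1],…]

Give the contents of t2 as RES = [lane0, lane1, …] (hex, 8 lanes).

  t0: 3f 34 e0 94 f6 3f bc bc
  t1: f6 3f cb 34 94 e0 34 94
  t2: 3f f6 34 3f e0 cb 94 34

RES = [0x3f, 0xf6, 0x34, 0x3f, 0xe0, 0xcb, 0x94, 0x34]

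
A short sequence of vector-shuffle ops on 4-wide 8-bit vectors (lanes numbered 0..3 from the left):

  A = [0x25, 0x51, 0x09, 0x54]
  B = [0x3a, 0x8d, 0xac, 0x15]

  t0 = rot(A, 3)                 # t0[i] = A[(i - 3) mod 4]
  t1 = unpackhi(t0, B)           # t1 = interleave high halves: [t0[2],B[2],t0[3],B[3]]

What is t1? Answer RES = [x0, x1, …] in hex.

  t0: 51 09 54 25
  t1: 54 ac 25 15

RES = [0x54, 0xac, 0x25, 0x15]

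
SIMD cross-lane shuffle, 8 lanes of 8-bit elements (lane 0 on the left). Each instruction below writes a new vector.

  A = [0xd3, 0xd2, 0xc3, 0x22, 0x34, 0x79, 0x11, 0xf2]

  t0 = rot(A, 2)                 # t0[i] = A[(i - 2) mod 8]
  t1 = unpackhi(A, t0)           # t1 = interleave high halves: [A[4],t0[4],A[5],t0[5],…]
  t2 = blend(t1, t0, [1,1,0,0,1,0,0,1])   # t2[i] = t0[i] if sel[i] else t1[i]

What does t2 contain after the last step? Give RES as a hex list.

RES = [ 0x11  0xf2  0x79  0x22  0xc3  0x34  0xf2  0x79 ]

t0 = [0x11, 0xf2, 0xd3, 0xd2, 0xc3, 0x22, 0x34, 0x79]
t1 = [0x34, 0xc3, 0x79, 0x22, 0x11, 0x34, 0xf2, 0x79]
t2 = [0x11, 0xf2, 0x79, 0x22, 0xc3, 0x34, 0xf2, 0x79]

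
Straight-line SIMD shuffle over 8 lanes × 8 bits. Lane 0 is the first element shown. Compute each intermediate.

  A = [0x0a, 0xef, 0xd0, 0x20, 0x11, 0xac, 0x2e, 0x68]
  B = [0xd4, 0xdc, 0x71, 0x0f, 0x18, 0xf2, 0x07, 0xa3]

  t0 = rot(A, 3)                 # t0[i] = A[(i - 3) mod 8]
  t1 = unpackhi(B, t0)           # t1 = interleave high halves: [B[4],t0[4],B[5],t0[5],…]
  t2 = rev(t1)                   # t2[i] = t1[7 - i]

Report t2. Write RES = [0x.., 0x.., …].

RES = [0x11, 0xa3, 0x20, 0x07, 0xd0, 0xf2, 0xef, 0x18]

t0 = [0xac, 0x2e, 0x68, 0x0a, 0xef, 0xd0, 0x20, 0x11]
t1 = [0x18, 0xef, 0xf2, 0xd0, 0x07, 0x20, 0xa3, 0x11]
t2 = [0x11, 0xa3, 0x20, 0x07, 0xd0, 0xf2, 0xef, 0x18]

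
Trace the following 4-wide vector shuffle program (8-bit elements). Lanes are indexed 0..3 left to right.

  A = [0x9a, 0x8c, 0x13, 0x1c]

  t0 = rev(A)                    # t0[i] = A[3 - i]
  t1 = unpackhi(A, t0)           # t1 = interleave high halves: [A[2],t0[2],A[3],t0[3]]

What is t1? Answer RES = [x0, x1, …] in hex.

RES = [0x13, 0x8c, 0x1c, 0x9a]

t0 = [0x1c, 0x13, 0x8c, 0x9a]
t1 = [0x13, 0x8c, 0x1c, 0x9a]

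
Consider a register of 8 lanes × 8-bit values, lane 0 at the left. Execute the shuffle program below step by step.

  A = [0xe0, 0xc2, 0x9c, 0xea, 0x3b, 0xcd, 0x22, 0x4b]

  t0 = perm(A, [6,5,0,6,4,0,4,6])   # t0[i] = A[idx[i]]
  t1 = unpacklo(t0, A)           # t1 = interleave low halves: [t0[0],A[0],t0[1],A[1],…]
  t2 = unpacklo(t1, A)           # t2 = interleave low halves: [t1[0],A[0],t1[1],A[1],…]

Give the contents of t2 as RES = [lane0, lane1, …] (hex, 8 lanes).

RES = [ 0x22  0xe0  0xe0  0xc2  0xcd  0x9c  0xc2  0xea ]

  t0: 22 cd e0 22 3b e0 3b 22
  t1: 22 e0 cd c2 e0 9c 22 ea
  t2: 22 e0 e0 c2 cd 9c c2 ea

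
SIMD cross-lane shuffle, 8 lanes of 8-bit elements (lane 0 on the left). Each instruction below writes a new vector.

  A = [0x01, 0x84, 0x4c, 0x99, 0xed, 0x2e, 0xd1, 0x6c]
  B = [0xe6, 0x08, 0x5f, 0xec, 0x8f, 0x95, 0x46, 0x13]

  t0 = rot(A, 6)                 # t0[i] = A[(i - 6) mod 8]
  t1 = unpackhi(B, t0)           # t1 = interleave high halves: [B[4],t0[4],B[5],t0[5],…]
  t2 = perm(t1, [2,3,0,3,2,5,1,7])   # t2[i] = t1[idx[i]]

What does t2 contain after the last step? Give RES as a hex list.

→ t0 |4c|99|ed|2e|d1|6c|01|84|
→ t1 |8f|d1|95|6c|46|01|13|84|
→ t2 |95|6c|8f|6c|95|01|d1|84|

RES = [0x95, 0x6c, 0x8f, 0x6c, 0x95, 0x01, 0xd1, 0x84]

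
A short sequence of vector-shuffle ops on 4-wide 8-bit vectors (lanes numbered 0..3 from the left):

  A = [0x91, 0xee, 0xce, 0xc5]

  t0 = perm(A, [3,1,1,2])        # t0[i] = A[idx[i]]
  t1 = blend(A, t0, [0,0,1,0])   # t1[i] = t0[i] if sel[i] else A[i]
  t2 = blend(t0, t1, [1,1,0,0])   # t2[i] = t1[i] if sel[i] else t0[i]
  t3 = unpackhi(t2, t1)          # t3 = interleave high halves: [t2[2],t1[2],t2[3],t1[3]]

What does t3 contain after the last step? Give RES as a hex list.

RES = [0xee, 0xee, 0xce, 0xc5]

t0 = [0xc5, 0xee, 0xee, 0xce]
t1 = [0x91, 0xee, 0xee, 0xc5]
t2 = [0x91, 0xee, 0xee, 0xce]
t3 = [0xee, 0xee, 0xce, 0xc5]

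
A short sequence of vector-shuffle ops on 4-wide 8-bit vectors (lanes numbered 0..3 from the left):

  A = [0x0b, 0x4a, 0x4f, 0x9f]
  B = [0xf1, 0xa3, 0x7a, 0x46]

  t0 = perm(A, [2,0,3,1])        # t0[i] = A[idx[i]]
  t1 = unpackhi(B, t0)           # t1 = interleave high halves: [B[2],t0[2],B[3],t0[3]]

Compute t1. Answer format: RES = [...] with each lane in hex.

RES = [ 0x7a  0x9f  0x46  0x4a ]

t0 = [0x4f, 0x0b, 0x9f, 0x4a]
t1 = [0x7a, 0x9f, 0x46, 0x4a]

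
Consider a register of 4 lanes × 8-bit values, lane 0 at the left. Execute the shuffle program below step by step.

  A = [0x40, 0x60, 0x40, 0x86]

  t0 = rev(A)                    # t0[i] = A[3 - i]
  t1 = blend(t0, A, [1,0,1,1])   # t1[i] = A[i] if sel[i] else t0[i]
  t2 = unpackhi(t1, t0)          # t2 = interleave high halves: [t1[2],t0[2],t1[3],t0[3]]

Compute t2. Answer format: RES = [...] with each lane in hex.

t0 = [0x86, 0x40, 0x60, 0x40]
t1 = [0x40, 0x40, 0x40, 0x86]
t2 = [0x40, 0x60, 0x86, 0x40]

RES = [0x40, 0x60, 0x86, 0x40]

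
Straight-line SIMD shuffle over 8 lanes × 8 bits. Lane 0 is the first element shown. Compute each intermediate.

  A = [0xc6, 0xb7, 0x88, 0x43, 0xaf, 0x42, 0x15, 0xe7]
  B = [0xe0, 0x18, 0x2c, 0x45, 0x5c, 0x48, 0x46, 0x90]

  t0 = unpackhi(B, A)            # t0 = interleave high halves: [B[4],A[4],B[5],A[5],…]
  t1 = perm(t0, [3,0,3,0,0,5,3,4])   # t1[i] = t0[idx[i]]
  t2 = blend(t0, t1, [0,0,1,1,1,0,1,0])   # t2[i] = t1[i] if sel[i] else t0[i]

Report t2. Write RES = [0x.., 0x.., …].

RES = [0x5c, 0xaf, 0x42, 0x5c, 0x5c, 0x15, 0x42, 0xe7]

  t0: 5c af 48 42 46 15 90 e7
  t1: 42 5c 42 5c 5c 15 42 46
  t2: 5c af 42 5c 5c 15 42 e7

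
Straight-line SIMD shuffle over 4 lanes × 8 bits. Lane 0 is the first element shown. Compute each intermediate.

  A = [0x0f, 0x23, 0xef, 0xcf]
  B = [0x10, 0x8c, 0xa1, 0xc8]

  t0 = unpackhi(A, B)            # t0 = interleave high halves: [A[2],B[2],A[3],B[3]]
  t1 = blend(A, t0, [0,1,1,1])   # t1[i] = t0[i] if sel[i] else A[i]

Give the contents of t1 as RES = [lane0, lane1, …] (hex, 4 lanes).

t0 = [0xef, 0xa1, 0xcf, 0xc8]
t1 = [0x0f, 0xa1, 0xcf, 0xc8]

RES = [ 0x0f  0xa1  0xcf  0xc8 ]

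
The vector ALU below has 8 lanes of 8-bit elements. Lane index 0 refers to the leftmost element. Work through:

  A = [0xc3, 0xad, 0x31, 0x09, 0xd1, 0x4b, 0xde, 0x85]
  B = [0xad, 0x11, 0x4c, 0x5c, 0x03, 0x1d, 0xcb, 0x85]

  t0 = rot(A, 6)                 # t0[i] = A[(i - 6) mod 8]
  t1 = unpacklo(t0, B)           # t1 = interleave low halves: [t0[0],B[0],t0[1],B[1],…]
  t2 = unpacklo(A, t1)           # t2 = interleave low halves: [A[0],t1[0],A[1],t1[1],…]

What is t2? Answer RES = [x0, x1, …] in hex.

  t0: 31 09 d1 4b de 85 c3 ad
  t1: 31 ad 09 11 d1 4c 4b 5c
  t2: c3 31 ad ad 31 09 09 11

RES = [ 0xc3  0x31  0xad  0xad  0x31  0x09  0x09  0x11 ]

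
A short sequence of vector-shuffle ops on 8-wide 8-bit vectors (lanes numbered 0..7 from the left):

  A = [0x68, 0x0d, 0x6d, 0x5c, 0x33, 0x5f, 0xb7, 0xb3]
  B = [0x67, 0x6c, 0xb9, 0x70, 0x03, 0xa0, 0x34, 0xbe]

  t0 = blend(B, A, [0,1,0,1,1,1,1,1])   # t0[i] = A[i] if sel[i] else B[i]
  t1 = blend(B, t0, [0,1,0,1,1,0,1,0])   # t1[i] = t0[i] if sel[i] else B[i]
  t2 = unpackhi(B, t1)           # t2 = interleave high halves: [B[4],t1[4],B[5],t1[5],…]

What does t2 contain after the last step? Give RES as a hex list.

RES = [0x03, 0x33, 0xa0, 0xa0, 0x34, 0xb7, 0xbe, 0xbe]

→ t0 |67|0d|b9|5c|33|5f|b7|b3|
→ t1 |67|0d|b9|5c|33|a0|b7|be|
→ t2 |03|33|a0|a0|34|b7|be|be|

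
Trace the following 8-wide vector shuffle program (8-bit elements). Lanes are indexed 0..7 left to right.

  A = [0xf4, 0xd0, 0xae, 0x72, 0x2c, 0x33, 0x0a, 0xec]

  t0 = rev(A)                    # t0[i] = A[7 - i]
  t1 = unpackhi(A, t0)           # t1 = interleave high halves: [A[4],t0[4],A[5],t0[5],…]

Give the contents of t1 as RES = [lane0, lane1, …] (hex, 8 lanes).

RES = [ 0x2c  0x72  0x33  0xae  0x0a  0xd0  0xec  0xf4 ]

→ t0 |ec|0a|33|2c|72|ae|d0|f4|
→ t1 |2c|72|33|ae|0a|d0|ec|f4|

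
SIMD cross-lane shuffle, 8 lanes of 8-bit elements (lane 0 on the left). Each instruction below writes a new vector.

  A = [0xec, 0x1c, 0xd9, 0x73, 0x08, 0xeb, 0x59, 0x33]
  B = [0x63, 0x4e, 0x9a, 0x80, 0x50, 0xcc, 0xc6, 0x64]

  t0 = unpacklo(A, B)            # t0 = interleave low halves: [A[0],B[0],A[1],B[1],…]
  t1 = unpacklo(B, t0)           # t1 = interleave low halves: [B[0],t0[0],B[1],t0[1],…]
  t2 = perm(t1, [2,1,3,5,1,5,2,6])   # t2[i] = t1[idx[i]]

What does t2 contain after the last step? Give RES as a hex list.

t0 = [0xec, 0x63, 0x1c, 0x4e, 0xd9, 0x9a, 0x73, 0x80]
t1 = [0x63, 0xec, 0x4e, 0x63, 0x9a, 0x1c, 0x80, 0x4e]
t2 = [0x4e, 0xec, 0x63, 0x1c, 0xec, 0x1c, 0x4e, 0x80]

RES = [0x4e, 0xec, 0x63, 0x1c, 0xec, 0x1c, 0x4e, 0x80]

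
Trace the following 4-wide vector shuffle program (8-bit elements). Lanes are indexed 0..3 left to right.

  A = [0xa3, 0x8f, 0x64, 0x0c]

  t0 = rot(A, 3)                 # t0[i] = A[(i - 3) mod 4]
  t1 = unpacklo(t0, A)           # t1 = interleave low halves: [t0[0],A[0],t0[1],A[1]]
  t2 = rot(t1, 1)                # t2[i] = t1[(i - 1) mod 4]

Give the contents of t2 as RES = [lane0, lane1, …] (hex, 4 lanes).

  t0: 8f 64 0c a3
  t1: 8f a3 64 8f
  t2: 8f 8f a3 64

RES = [ 0x8f  0x8f  0xa3  0x64 ]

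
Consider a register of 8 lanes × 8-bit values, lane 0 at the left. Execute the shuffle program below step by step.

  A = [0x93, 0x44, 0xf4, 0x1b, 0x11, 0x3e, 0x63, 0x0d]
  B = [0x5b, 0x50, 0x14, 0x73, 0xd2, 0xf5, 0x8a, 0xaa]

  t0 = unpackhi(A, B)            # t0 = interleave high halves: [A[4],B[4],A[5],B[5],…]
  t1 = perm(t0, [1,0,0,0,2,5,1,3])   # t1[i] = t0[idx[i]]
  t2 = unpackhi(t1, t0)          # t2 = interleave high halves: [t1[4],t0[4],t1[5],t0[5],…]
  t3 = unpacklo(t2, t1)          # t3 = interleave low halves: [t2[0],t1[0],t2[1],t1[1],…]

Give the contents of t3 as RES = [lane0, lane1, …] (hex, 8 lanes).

→ t0 |11|d2|3e|f5|63|8a|0d|aa|
→ t1 |d2|11|11|11|3e|8a|d2|f5|
→ t2 |3e|63|8a|8a|d2|0d|f5|aa|
→ t3 |3e|d2|63|11|8a|11|8a|11|

RES = [0x3e, 0xd2, 0x63, 0x11, 0x8a, 0x11, 0x8a, 0x11]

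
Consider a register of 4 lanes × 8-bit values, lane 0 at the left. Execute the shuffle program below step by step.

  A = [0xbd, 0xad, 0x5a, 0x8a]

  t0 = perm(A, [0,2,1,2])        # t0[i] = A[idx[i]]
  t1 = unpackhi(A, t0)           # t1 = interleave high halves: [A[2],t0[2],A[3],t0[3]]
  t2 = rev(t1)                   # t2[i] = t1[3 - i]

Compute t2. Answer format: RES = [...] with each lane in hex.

t0 = [0xbd, 0x5a, 0xad, 0x5a]
t1 = [0x5a, 0xad, 0x8a, 0x5a]
t2 = [0x5a, 0x8a, 0xad, 0x5a]

RES = [0x5a, 0x8a, 0xad, 0x5a]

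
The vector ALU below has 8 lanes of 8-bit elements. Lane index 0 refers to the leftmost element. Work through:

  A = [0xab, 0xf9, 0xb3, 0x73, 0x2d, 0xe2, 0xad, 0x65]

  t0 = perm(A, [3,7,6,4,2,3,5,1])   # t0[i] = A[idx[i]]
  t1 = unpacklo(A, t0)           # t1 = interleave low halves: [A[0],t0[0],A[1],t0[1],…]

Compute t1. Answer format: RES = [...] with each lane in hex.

RES = [ 0xab  0x73  0xf9  0x65  0xb3  0xad  0x73  0x2d ]

→ t0 |73|65|ad|2d|b3|73|e2|f9|
→ t1 |ab|73|f9|65|b3|ad|73|2d|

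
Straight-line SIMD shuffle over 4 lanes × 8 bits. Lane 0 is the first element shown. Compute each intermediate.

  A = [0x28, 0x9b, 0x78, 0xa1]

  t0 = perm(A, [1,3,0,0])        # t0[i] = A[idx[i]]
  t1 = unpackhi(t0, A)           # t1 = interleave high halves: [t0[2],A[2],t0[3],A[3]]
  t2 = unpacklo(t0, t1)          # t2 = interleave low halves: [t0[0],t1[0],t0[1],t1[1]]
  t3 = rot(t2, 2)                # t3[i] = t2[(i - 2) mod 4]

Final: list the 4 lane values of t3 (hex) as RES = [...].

t0 = [0x9b, 0xa1, 0x28, 0x28]
t1 = [0x28, 0x78, 0x28, 0xa1]
t2 = [0x9b, 0x28, 0xa1, 0x78]
t3 = [0xa1, 0x78, 0x9b, 0x28]

RES = [ 0xa1  0x78  0x9b  0x28 ]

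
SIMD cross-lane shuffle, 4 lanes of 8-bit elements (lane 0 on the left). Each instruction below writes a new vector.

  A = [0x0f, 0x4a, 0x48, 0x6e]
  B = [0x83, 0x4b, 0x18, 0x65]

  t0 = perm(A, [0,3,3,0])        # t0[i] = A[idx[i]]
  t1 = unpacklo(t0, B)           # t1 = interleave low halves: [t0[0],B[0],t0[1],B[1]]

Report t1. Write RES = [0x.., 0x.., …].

RES = [ 0x0f  0x83  0x6e  0x4b ]

t0 = [0x0f, 0x6e, 0x6e, 0x0f]
t1 = [0x0f, 0x83, 0x6e, 0x4b]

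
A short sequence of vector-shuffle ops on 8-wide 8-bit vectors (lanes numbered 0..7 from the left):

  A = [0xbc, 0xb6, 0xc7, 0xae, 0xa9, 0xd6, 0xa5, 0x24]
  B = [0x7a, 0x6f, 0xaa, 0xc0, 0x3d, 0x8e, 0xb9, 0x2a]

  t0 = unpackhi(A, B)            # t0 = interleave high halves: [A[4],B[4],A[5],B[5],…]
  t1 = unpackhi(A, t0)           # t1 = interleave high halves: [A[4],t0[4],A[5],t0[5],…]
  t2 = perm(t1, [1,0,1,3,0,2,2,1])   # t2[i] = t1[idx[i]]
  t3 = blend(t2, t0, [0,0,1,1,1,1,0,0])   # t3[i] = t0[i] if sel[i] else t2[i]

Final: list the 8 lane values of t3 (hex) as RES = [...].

  t0: a9 3d d6 8e a5 b9 24 2a
  t1: a9 a5 d6 b9 a5 24 24 2a
  t2: a5 a9 a5 b9 a9 d6 d6 a5
  t3: a5 a9 d6 8e a5 b9 d6 a5

RES = [0xa5, 0xa9, 0xd6, 0x8e, 0xa5, 0xb9, 0xd6, 0xa5]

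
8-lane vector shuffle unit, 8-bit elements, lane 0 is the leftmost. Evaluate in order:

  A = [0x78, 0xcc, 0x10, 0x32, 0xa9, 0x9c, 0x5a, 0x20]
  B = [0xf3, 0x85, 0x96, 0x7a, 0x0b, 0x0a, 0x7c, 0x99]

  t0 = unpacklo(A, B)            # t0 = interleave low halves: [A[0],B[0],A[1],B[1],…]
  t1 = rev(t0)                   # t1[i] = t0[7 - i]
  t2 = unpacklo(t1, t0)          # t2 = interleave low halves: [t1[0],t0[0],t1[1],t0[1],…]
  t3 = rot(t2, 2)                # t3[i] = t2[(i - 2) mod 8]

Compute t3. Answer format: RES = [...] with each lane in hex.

  t0: 78 f3 cc 85 10 96 32 7a
  t1: 7a 32 96 10 85 cc f3 78
  t2: 7a 78 32 f3 96 cc 10 85
  t3: 10 85 7a 78 32 f3 96 cc

RES = [ 0x10  0x85  0x7a  0x78  0x32  0xf3  0x96  0xcc ]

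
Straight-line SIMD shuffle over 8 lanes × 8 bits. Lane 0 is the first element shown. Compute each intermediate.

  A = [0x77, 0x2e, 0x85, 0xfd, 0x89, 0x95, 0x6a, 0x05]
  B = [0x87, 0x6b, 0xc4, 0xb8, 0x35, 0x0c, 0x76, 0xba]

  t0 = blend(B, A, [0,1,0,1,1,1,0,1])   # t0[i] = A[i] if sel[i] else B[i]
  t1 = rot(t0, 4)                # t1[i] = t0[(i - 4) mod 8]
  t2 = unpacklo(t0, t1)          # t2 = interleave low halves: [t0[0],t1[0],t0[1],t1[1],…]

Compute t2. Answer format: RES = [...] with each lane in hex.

  t0: 87 2e c4 fd 89 95 76 05
  t1: 89 95 76 05 87 2e c4 fd
  t2: 87 89 2e 95 c4 76 fd 05

RES = [ 0x87  0x89  0x2e  0x95  0xc4  0x76  0xfd  0x05 ]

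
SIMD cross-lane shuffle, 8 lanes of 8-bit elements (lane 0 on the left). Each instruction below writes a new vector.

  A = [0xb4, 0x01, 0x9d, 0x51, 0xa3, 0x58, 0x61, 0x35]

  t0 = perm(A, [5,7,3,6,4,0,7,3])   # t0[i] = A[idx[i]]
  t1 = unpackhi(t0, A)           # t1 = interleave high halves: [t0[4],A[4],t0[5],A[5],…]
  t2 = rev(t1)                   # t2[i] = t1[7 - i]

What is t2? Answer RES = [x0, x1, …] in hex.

RES = [0x35, 0x51, 0x61, 0x35, 0x58, 0xb4, 0xa3, 0xa3]

→ t0 |58|35|51|61|a3|b4|35|51|
→ t1 |a3|a3|b4|58|35|61|51|35|
→ t2 |35|51|61|35|58|b4|a3|a3|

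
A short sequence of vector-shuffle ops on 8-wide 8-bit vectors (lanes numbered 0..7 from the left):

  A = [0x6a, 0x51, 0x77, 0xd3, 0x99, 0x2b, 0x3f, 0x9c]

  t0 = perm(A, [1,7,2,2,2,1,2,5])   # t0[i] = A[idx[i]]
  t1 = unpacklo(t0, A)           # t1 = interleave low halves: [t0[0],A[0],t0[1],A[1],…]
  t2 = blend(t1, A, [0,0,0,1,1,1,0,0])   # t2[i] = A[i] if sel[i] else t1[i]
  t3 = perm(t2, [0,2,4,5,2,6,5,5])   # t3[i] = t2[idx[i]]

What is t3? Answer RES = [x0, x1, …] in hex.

RES = [ 0x51  0x9c  0x99  0x2b  0x9c  0x77  0x2b  0x2b ]

t0 = [0x51, 0x9c, 0x77, 0x77, 0x77, 0x51, 0x77, 0x2b]
t1 = [0x51, 0x6a, 0x9c, 0x51, 0x77, 0x77, 0x77, 0xd3]
t2 = [0x51, 0x6a, 0x9c, 0xd3, 0x99, 0x2b, 0x77, 0xd3]
t3 = [0x51, 0x9c, 0x99, 0x2b, 0x9c, 0x77, 0x2b, 0x2b]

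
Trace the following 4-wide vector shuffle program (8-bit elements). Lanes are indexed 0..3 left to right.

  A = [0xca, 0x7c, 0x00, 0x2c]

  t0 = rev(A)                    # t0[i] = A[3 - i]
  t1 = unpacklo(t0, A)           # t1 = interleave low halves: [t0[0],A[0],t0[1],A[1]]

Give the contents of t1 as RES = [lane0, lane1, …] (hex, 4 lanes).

RES = [0x2c, 0xca, 0x00, 0x7c]

→ t0 |2c|00|7c|ca|
→ t1 |2c|ca|00|7c|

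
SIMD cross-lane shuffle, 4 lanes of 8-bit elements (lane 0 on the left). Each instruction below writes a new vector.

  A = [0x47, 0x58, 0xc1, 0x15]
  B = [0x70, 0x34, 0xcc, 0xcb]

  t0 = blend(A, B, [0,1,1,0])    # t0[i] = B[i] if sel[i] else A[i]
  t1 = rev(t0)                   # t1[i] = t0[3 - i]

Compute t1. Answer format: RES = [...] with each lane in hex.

→ t0 |47|34|cc|15|
→ t1 |15|cc|34|47|

RES = [0x15, 0xcc, 0x34, 0x47]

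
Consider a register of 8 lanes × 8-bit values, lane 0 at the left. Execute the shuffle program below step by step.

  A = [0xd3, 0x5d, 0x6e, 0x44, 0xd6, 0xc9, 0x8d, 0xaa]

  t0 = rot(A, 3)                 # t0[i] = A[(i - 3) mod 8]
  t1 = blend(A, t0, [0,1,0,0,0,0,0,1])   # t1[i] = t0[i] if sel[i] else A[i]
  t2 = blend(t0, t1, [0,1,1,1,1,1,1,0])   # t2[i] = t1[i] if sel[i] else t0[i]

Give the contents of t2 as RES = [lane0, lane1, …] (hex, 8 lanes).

RES = [ 0xc9  0x8d  0x6e  0x44  0xd6  0xc9  0x8d  0xd6 ]

  t0: c9 8d aa d3 5d 6e 44 d6
  t1: d3 8d 6e 44 d6 c9 8d d6
  t2: c9 8d 6e 44 d6 c9 8d d6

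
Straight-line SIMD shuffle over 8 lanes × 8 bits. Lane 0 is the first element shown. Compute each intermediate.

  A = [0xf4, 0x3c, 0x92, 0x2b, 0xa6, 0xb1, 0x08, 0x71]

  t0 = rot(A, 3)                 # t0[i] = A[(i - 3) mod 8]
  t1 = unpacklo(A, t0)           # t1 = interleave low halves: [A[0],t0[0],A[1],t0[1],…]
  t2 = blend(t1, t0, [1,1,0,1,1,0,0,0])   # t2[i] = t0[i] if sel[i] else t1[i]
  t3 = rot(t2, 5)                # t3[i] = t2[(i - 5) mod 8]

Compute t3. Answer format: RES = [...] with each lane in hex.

RES = [0xf4, 0x3c, 0x71, 0x2b, 0xf4, 0xb1, 0x08, 0x3c]

t0 = [0xb1, 0x08, 0x71, 0xf4, 0x3c, 0x92, 0x2b, 0xa6]
t1 = [0xf4, 0xb1, 0x3c, 0x08, 0x92, 0x71, 0x2b, 0xf4]
t2 = [0xb1, 0x08, 0x3c, 0xf4, 0x3c, 0x71, 0x2b, 0xf4]
t3 = [0xf4, 0x3c, 0x71, 0x2b, 0xf4, 0xb1, 0x08, 0x3c]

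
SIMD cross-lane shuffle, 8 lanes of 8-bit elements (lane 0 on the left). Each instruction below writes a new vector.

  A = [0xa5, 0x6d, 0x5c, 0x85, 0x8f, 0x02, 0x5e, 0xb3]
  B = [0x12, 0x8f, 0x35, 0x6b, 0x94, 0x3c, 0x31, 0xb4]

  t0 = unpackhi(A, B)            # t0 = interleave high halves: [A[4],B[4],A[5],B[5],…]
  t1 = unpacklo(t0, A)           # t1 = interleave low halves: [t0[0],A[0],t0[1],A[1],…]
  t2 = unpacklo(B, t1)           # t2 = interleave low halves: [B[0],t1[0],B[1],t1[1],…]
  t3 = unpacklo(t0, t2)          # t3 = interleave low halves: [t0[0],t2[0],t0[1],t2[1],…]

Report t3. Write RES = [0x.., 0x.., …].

  t0: 8f 94 02 3c 5e 31 b3 b4
  t1: 8f a5 94 6d 02 5c 3c 85
  t2: 12 8f 8f a5 35 94 6b 6d
  t3: 8f 12 94 8f 02 8f 3c a5

RES = [ 0x8f  0x12  0x94  0x8f  0x02  0x8f  0x3c  0xa5 ]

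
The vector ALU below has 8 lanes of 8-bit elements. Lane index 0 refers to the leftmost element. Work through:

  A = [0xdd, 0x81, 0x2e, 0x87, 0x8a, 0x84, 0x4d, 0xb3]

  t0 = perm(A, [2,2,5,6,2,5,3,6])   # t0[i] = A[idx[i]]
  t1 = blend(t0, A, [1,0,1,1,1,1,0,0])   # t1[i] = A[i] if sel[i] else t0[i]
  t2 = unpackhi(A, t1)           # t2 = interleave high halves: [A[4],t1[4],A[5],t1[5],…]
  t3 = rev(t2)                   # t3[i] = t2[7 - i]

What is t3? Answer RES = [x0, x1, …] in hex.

  t0: 2e 2e 84 4d 2e 84 87 4d
  t1: dd 2e 2e 87 8a 84 87 4d
  t2: 8a 8a 84 84 4d 87 b3 4d
  t3: 4d b3 87 4d 84 84 8a 8a

RES = [ 0x4d  0xb3  0x87  0x4d  0x84  0x84  0x8a  0x8a ]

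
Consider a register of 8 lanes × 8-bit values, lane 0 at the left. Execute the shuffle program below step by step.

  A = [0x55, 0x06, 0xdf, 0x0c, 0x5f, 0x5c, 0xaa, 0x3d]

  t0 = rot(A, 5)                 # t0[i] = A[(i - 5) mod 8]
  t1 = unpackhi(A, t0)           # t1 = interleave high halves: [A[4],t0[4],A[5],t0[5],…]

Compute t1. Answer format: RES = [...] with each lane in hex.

  t0: 0c 5f 5c aa 3d 55 06 df
  t1: 5f 3d 5c 55 aa 06 3d df

RES = [ 0x5f  0x3d  0x5c  0x55  0xaa  0x06  0x3d  0xdf ]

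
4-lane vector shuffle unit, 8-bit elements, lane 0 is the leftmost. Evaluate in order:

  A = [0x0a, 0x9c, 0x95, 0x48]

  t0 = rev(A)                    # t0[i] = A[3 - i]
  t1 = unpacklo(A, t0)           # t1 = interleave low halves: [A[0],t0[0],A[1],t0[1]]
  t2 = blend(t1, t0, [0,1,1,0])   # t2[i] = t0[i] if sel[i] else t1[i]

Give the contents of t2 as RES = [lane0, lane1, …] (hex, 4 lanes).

RES = [0x0a, 0x95, 0x9c, 0x95]

→ t0 |48|95|9c|0a|
→ t1 |0a|48|9c|95|
→ t2 |0a|95|9c|95|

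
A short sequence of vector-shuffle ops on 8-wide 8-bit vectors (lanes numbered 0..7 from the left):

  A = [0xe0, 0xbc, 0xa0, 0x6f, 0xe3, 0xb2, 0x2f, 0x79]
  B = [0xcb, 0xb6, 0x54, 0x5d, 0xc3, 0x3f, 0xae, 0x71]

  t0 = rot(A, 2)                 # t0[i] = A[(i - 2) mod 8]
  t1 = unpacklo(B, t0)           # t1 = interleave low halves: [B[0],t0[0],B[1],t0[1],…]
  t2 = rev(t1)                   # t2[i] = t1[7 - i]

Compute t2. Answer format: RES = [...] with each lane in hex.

RES = [ 0xbc  0x5d  0xe0  0x54  0x79  0xb6  0x2f  0xcb ]

t0 = [0x2f, 0x79, 0xe0, 0xbc, 0xa0, 0x6f, 0xe3, 0xb2]
t1 = [0xcb, 0x2f, 0xb6, 0x79, 0x54, 0xe0, 0x5d, 0xbc]
t2 = [0xbc, 0x5d, 0xe0, 0x54, 0x79, 0xb6, 0x2f, 0xcb]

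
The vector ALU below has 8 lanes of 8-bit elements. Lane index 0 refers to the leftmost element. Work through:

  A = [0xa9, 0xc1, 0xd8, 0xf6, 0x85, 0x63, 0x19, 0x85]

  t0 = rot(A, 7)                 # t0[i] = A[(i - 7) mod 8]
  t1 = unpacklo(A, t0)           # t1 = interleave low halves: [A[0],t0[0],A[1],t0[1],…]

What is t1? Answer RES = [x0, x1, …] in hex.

→ t0 |c1|d8|f6|85|63|19|85|a9|
→ t1 |a9|c1|c1|d8|d8|f6|f6|85|

RES = [0xa9, 0xc1, 0xc1, 0xd8, 0xd8, 0xf6, 0xf6, 0x85]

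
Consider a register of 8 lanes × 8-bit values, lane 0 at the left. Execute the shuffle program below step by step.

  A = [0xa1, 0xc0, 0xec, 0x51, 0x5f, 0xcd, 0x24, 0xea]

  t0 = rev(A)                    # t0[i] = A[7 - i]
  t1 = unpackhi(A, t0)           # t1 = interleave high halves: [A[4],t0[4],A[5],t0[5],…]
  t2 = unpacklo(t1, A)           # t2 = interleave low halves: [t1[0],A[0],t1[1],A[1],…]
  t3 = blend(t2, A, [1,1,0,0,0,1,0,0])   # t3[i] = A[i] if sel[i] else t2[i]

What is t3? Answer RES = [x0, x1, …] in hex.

→ t0 |ea|24|cd|5f|51|ec|c0|a1|
→ t1 |5f|51|cd|ec|24|c0|ea|a1|
→ t2 |5f|a1|51|c0|cd|ec|ec|51|
→ t3 |a1|c0|51|c0|cd|cd|ec|51|

RES = [ 0xa1  0xc0  0x51  0xc0  0xcd  0xcd  0xec  0x51 ]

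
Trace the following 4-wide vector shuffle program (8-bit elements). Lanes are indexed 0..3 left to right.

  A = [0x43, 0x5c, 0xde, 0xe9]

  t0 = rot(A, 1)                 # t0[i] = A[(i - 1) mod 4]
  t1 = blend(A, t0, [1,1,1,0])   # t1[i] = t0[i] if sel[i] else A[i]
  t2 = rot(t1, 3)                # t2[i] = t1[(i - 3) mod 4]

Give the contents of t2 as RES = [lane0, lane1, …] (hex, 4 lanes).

→ t0 |e9|43|5c|de|
→ t1 |e9|43|5c|e9|
→ t2 |43|5c|e9|e9|

RES = [ 0x43  0x5c  0xe9  0xe9 ]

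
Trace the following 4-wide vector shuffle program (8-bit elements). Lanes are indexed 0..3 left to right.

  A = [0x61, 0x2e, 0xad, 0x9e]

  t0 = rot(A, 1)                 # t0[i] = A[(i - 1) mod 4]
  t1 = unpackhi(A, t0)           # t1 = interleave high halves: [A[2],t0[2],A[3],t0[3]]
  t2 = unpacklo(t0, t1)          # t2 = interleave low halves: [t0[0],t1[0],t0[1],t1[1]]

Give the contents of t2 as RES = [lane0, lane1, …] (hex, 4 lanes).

  t0: 9e 61 2e ad
  t1: ad 2e 9e ad
  t2: 9e ad 61 2e

RES = [ 0x9e  0xad  0x61  0x2e ]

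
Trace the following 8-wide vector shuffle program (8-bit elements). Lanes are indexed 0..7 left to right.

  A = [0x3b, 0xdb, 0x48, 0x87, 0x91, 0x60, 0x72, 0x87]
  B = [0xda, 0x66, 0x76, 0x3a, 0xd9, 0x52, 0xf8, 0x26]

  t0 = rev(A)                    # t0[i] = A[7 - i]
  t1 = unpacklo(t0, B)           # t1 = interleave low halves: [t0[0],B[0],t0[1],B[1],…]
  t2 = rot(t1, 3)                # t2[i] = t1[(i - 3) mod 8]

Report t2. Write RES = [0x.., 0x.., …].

  t0: 87 72 60 91 87 48 db 3b
  t1: 87 da 72 66 60 76 91 3a
  t2: 76 91 3a 87 da 72 66 60

RES = [ 0x76  0x91  0x3a  0x87  0xda  0x72  0x66  0x60 ]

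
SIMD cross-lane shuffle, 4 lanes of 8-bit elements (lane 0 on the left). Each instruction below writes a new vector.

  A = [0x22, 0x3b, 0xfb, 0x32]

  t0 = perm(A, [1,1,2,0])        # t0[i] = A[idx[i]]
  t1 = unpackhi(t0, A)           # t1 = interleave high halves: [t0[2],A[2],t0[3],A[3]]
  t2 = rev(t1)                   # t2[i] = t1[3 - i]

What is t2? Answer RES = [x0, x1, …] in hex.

RES = [ 0x32  0x22  0xfb  0xfb ]

t0 = [0x3b, 0x3b, 0xfb, 0x22]
t1 = [0xfb, 0xfb, 0x22, 0x32]
t2 = [0x32, 0x22, 0xfb, 0xfb]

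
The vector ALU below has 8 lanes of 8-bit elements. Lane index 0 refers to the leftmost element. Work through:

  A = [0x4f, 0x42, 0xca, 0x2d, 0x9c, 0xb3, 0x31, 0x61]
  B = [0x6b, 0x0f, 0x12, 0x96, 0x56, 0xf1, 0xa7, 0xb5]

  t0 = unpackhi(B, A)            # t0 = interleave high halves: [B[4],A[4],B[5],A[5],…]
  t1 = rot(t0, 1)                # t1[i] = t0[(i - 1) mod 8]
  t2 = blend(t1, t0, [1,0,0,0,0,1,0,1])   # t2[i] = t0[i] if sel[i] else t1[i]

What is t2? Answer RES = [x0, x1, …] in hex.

RES = [0x56, 0x56, 0x9c, 0xf1, 0xb3, 0x31, 0x31, 0x61]

t0 = [0x56, 0x9c, 0xf1, 0xb3, 0xa7, 0x31, 0xb5, 0x61]
t1 = [0x61, 0x56, 0x9c, 0xf1, 0xb3, 0xa7, 0x31, 0xb5]
t2 = [0x56, 0x56, 0x9c, 0xf1, 0xb3, 0x31, 0x31, 0x61]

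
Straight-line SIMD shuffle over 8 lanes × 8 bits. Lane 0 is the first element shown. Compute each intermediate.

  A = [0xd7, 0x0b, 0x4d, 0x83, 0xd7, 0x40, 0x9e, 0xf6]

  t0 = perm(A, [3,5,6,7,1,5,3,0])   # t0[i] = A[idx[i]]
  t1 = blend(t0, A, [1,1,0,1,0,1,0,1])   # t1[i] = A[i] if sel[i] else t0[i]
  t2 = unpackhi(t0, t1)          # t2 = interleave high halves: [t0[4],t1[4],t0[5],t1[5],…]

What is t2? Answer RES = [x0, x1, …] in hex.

RES = [ 0x0b  0x0b  0x40  0x40  0x83  0x83  0xd7  0xf6 ]

→ t0 |83|40|9e|f6|0b|40|83|d7|
→ t1 |d7|0b|9e|83|0b|40|83|f6|
→ t2 |0b|0b|40|40|83|83|d7|f6|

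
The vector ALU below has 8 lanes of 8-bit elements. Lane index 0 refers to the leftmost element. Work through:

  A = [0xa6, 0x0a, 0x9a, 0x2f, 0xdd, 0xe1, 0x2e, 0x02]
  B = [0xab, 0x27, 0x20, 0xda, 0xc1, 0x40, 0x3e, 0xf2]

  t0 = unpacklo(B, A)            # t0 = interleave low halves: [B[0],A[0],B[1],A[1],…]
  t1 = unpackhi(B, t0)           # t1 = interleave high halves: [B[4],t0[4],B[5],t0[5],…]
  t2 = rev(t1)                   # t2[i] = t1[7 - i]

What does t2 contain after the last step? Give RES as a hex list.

  t0: ab a6 27 0a 20 9a da 2f
  t1: c1 20 40 9a 3e da f2 2f
  t2: 2f f2 da 3e 9a 40 20 c1

RES = [ 0x2f  0xf2  0xda  0x3e  0x9a  0x40  0x20  0xc1 ]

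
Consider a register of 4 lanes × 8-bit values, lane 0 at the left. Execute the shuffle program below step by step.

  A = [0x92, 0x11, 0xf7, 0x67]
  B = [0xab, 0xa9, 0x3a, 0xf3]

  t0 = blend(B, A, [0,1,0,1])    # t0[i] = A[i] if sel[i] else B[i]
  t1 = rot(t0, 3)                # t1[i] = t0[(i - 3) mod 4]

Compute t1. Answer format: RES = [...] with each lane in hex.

→ t0 |ab|11|3a|67|
→ t1 |11|3a|67|ab|

RES = [ 0x11  0x3a  0x67  0xab ]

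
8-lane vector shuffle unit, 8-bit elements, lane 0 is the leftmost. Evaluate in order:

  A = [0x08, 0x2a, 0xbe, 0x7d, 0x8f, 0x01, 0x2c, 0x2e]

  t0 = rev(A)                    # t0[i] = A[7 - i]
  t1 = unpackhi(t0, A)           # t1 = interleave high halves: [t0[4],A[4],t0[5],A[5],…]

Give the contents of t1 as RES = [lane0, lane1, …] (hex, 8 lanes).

→ t0 |2e|2c|01|8f|7d|be|2a|08|
→ t1 |7d|8f|be|01|2a|2c|08|2e|

RES = [ 0x7d  0x8f  0xbe  0x01  0x2a  0x2c  0x08  0x2e ]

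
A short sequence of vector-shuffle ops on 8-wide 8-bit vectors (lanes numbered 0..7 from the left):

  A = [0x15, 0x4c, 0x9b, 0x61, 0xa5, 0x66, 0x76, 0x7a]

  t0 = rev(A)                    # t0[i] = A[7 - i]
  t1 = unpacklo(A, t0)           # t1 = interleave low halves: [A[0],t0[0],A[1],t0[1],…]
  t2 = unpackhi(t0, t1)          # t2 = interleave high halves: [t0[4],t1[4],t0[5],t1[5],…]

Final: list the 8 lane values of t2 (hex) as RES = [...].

RES = [0x61, 0x9b, 0x9b, 0x66, 0x4c, 0x61, 0x15, 0xa5]

  t0: 7a 76 66 a5 61 9b 4c 15
  t1: 15 7a 4c 76 9b 66 61 a5
  t2: 61 9b 9b 66 4c 61 15 a5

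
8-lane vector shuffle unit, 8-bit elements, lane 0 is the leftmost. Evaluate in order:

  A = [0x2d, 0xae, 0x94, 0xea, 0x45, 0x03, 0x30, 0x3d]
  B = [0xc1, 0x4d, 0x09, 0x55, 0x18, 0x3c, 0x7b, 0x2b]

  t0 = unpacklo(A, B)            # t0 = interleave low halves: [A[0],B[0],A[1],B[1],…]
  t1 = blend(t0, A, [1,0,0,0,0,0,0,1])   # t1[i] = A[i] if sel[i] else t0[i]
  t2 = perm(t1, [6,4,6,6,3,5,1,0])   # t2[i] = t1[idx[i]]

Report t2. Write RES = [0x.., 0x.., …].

RES = [0xea, 0x94, 0xea, 0xea, 0x4d, 0x09, 0xc1, 0x2d]

  t0: 2d c1 ae 4d 94 09 ea 55
  t1: 2d c1 ae 4d 94 09 ea 3d
  t2: ea 94 ea ea 4d 09 c1 2d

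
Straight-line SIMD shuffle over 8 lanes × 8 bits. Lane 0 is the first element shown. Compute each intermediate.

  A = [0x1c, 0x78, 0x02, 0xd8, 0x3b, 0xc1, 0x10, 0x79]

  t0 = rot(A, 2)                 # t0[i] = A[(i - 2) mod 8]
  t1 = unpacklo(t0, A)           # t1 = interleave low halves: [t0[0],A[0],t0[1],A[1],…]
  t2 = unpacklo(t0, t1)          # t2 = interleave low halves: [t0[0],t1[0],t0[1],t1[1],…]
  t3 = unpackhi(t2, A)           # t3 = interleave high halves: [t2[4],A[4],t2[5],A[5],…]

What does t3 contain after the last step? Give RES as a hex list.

t0 = [0x10, 0x79, 0x1c, 0x78, 0x02, 0xd8, 0x3b, 0xc1]
t1 = [0x10, 0x1c, 0x79, 0x78, 0x1c, 0x02, 0x78, 0xd8]
t2 = [0x10, 0x10, 0x79, 0x1c, 0x1c, 0x79, 0x78, 0x78]
t3 = [0x1c, 0x3b, 0x79, 0xc1, 0x78, 0x10, 0x78, 0x79]

RES = [0x1c, 0x3b, 0x79, 0xc1, 0x78, 0x10, 0x78, 0x79]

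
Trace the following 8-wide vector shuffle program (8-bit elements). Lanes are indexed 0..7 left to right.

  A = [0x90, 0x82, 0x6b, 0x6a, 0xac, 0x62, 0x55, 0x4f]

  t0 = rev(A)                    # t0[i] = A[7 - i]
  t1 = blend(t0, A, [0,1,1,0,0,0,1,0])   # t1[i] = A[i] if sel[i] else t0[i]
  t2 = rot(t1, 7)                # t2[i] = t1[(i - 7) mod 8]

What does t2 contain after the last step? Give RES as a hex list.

RES = [ 0x82  0x6b  0xac  0x6a  0x6b  0x55  0x90  0x4f ]

  t0: 4f 55 62 ac 6a 6b 82 90
  t1: 4f 82 6b ac 6a 6b 55 90
  t2: 82 6b ac 6a 6b 55 90 4f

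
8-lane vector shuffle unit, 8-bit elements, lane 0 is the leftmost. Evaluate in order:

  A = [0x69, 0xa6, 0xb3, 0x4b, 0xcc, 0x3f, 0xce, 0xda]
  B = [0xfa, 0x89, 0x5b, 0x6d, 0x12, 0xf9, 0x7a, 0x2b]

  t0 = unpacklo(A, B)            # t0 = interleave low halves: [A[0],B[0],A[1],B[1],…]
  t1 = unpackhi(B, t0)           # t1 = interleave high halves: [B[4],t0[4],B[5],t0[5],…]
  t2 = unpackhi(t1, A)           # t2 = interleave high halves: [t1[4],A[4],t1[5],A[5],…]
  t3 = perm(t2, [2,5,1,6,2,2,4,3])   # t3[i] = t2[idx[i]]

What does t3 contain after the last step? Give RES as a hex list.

RES = [0x4b, 0xce, 0xcc, 0x6d, 0x4b, 0x4b, 0x2b, 0x3f]

t0 = [0x69, 0xfa, 0xa6, 0x89, 0xb3, 0x5b, 0x4b, 0x6d]
t1 = [0x12, 0xb3, 0xf9, 0x5b, 0x7a, 0x4b, 0x2b, 0x6d]
t2 = [0x7a, 0xcc, 0x4b, 0x3f, 0x2b, 0xce, 0x6d, 0xda]
t3 = [0x4b, 0xce, 0xcc, 0x6d, 0x4b, 0x4b, 0x2b, 0x3f]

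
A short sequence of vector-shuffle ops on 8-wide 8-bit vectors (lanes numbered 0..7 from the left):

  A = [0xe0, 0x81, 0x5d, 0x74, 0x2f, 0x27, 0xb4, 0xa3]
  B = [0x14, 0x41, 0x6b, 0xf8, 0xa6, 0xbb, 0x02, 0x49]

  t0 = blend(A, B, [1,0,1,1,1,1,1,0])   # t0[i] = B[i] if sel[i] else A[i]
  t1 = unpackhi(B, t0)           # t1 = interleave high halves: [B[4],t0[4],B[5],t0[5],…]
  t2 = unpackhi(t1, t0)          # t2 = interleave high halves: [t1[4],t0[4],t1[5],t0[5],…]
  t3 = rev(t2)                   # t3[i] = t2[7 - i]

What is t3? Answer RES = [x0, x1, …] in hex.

RES = [ 0xa3  0xa3  0x02  0x49  0xbb  0x02  0xa6  0x02 ]

t0 = [0x14, 0x81, 0x6b, 0xf8, 0xa6, 0xbb, 0x02, 0xa3]
t1 = [0xa6, 0xa6, 0xbb, 0xbb, 0x02, 0x02, 0x49, 0xa3]
t2 = [0x02, 0xa6, 0x02, 0xbb, 0x49, 0x02, 0xa3, 0xa3]
t3 = [0xa3, 0xa3, 0x02, 0x49, 0xbb, 0x02, 0xa6, 0x02]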